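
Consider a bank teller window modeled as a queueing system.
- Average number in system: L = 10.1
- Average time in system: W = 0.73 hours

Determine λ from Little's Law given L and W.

Little's Law: L = λW, so λ = L/W
λ = 10.1/0.73 = 13.8356 transactions/hour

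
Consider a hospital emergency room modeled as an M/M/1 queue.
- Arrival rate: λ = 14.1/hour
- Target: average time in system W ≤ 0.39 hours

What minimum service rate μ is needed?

For M/M/1: W = 1/(μ-λ)
Need W ≤ 0.39, so 1/(μ-λ) ≤ 0.39
μ - λ ≥ 1/0.39 = 2.5641
μ ≥ 14.1 + 2.5641 = 16.6641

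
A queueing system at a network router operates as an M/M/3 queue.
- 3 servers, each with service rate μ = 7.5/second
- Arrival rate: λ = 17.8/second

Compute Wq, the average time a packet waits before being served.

Traffic intensity: ρ = λ/(cμ) = 17.8/(3×7.5) = 0.7911
Since ρ = 0.7911 < 1, system is stable.
Offered load a = λ/μ = cρ = 17.8/7.5 = 2.3733
P₀ = [ Σₙ₌₀^2 aⁿ/n! + a^3/(3!(1-ρ)) ]⁻¹
Σ = a^0/0! + a^1/1! + a^2/2! = 1.0000 + 2.3733 + 2.8164 = 6.1897
a^3/(3!(1-ρ)) = 13.3683/(6 × 0.208889) = 10.6662
P₀ = 1/(6.1897 + 10.6662) = 0.05933
Lq = P₀·a^3·ρ / (3!(1-ρ)²) = 0.059326 × 13.3683 × 0.79111 / (6 × 0.043635) = 2.3965
Wq = Lq/λ = 2.3965/17.8 = 0.1346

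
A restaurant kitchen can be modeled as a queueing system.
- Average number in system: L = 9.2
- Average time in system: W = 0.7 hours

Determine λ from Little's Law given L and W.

Little's Law: L = λW, so λ = L/W
λ = 9.2/0.7 = 13.1429 orders/hour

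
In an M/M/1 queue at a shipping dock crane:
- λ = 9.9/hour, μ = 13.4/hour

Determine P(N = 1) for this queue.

ρ = λ/μ = 9.9/13.4 = 0.7388
P(n) = (1-ρ)ρⁿ
P(1) = (1-0.7388) × 0.7388^1
P(1) = 0.2612 × 0.7388
P(1) = 0.1930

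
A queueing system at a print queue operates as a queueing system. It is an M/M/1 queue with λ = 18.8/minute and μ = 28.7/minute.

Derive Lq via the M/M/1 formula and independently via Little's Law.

Method 1 (direct): Lq = λ²/(μ(μ-λ)) = 353.44/(28.7 × 9.90) = 1.2439

Method 2 (Little's Law):
W = 1/(μ-λ) = 1/9.90 = 0.10101
Wq = W - 1/μ = 0.10101 - 0.034843 = 0.066167
Lq = λWq = 18.8 × 0.066167 = 1.2439 ✔ (matches Method 1)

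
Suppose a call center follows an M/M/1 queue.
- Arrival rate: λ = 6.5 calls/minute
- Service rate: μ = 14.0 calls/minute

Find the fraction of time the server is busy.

Server utilization: ρ = λ/μ
ρ = 6.5/14.0 = 0.4643
The server is busy 46.43% of the time.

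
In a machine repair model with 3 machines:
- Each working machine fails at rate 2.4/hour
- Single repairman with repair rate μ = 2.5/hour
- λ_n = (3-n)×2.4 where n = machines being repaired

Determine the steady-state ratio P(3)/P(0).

P(3)/P(0) = ∏_{i=0}^{3-1} λ_i/μ_{i+1}
= (3-0)×2.4/2.5 × (3-1)×2.4/2.5 × (3-2)×2.4/2.5
= 5.3084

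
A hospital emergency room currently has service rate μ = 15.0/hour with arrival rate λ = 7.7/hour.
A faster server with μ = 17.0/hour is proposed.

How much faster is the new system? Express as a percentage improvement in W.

System 1: ρ₁ = 7.7/15.0 = 0.5133, W₁ = 1/(15.0-7.7) = 0.13699
System 2: ρ₂ = 7.7/17.0 = 0.4529, W₂ = 1/(17.0-7.7) = 0.10753
Improvement: (W₁-W₂)/W₁ = (0.13699-0.10753)/0.13699 = 21.51%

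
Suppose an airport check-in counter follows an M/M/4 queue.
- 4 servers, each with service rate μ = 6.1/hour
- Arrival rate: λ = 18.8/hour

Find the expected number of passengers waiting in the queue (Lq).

Traffic intensity: ρ = λ/(cμ) = 18.8/(4×6.1) = 0.7705
Since ρ = 0.7705 < 1, system is stable.
Offered load a = λ/μ = cρ = 18.8/6.1 = 3.0820
P₀ = [ Σₙ₌₀^3 aⁿ/n! + a^4/(4!(1-ρ)) ]⁻¹
Σ = a^0/0! + a^1/1! + a^2/2! + a^3/3! = 1.0000 + 3.0820 + 4.7493 + 4.8790 = 13.7103
a^4/(4!(1-ρ)) = 90.2219/(24 × 0.229508) = 16.3796
P₀ = 1/(13.7103 + 16.3796) = 0.03323
Lq = P₀·a^4·ρ / (4!(1-ρ)²) = 0.033234 × 90.2219 × 0.77049 / (24 × 0.052674) = 1.8275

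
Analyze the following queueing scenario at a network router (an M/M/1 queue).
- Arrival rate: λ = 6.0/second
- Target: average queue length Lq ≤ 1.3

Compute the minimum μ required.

For M/M/1: Lq = λ²/(μ(μ-λ))
Need Lq ≤ 1.3, i.e. μ(μ-λ) ≥ λ²/1.3
μ² - 6.0μ - 36.00/1.3 ≥ 0  →  μ² - 6.0μ - 27.6923 ≥ 0
Quadratic formula (positive root): μ = [λ + √(λ² + 4×27.6923)]/2
Discriminant: 36.00 + 4×27.6923 = 146.7692, √146.7692 = 12.1148
μ ≥ (6.0 + 12.1148)/2 = 9.0574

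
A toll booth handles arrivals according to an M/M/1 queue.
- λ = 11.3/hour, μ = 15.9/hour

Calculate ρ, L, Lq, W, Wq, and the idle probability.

Step 1: ρ = λ/μ = 11.3/15.9 = 0.7107
Step 2: L = λ/(μ-λ) = 11.3/4.60 = 2.4565
Step 3: Lq = λ²/(μ(μ-λ)) = 127.69/(15.9×4.60) = 1.7458
Step 4: W = 1/(μ-λ) = 1/4.60 = 0.21739
Step 5: Wq = λ/(μ(μ-λ)) = 11.3/(15.9×4.60) = 0.1545
Step 6: P(0) = 1-ρ = 0.2893
Verify: L = λW = 11.3×0.21739 = 2.4565 ✔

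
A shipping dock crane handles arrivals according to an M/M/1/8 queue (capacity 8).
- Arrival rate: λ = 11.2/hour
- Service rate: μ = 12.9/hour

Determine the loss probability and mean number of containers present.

ρ = λ/μ = 11.2/12.9 = 0.86822
P₀ = (1-ρ)/(1-ρ^(K+1)) = (1-0.86822)/(1-0.86822^9) = 0.1318/0.7197 = 0.1831
P_K = P₀×ρ^K = 0.1831 × 0.86822^8 = 0.1831 × 0.3229 = 0.05912
Blocking probability P_8 = 0.05912 (5.91%)
L = ρ[1 - (K+1)ρ^K + Kρ^(K+1)] / [(1-ρ)(1-ρ^(K+1))]
L = 0.86822 × (1 - 9×0.322878 + 8×0.280329) / ((1 - 0.86822) × (1 - 0.280329)) = 3.0827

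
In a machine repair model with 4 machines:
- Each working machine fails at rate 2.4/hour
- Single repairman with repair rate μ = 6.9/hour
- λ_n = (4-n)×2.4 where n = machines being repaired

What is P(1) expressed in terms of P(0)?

P(1)/P(0) = ∏_{i=0}^{1-1} λ_i/μ_{i+1}
= (4-0)×2.4/6.9
= 1.3913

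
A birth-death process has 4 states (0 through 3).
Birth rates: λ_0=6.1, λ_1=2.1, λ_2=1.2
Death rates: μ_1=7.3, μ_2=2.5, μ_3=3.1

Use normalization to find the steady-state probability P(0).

Ratios P(n)/P(0) = (λ₀···λₙ₋₁)/(μ₁···μₙ):
P(1)/P(0) = (6.1)/(7.3) = 0.8356
P(2)/P(0) = (6.1×2.1)/(7.3×2.5) = 0.7019
P(3)/P(0) = (6.1×2.1×1.2)/(7.3×2.5×3.1) = 0.2717

Normalization: ∑ P(n) = 1
P(0) × (1.0000 + 0.8356 + 0.7019 + 0.2717) = 1
P(0) × 2.8092 = 1
P(0) = 1/2.8092 = 0.3560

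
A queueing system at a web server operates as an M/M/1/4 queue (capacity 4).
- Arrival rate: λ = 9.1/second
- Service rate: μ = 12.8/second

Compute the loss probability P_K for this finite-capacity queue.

ρ = λ/μ = 9.1/12.8 = 0.710937
P₀ = (1-ρ)/(1-ρ^(K+1)) = (1-0.710937)/(1-0.710937^5) = 0.28906/0.81838 = 0.3532
P_K = P₀×ρ^K = 0.35321 × 0.710937^4 = 0.35321 × 0.25546 = 0.09023
Blocking probability = 9.02%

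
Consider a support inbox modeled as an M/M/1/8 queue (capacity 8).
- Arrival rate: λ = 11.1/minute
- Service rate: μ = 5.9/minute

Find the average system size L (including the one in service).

ρ = λ/μ = 11.1/5.9 = 1.88136
P₀ = (1-ρ)/(1-ρ^(K+1)) = (1-1.88136)/(1-1.88136^9) = -0.8814/-294.2889 = 0.002995
P_K = P₀×ρ^K = 0.002995 × 1.88136^8 = 0.002995 × 156.9550 = 0.4701
L = ρ[1 - (K+1)ρ^K + Kρ^(K+1)] / [(1-ρ)(1-ρ^(K+1))]
L = 1.88136 × (1 - 9×156.9550 + 8×295.2889) / ((1 - 1.88136) × (1 - 295.2889)) = 6.8960 emails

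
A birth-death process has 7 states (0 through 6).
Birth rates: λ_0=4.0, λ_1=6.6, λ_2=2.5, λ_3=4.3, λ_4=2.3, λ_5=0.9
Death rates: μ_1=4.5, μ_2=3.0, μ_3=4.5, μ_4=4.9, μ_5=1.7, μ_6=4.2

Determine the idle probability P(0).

Ratios P(n)/P(0) = (λ₀···λₙ₋₁)/(μ₁···μₙ):
P(1)/P(0) = (4.0)/(4.5) = 0.888889
P(2)/P(0) = (4.0×6.6)/(4.5×3.0) = 1.95556
P(3)/P(0) = (4.0×6.6×2.5)/(4.5×3.0×4.5) = 1.08642
P(4)/P(0) = (4.0×6.6×2.5×4.3)/(4.5×3.0×4.5×4.9) = 0.953389
P(5)/P(0) = (4.0×6.6×2.5×4.3×2.3)/(4.5×3.0×4.5×4.9×1.7) = 1.28988
P(6)/P(0) = (4.0×6.6×2.5×4.3×2.3×0.9)/(4.5×3.0×4.5×4.9×1.7×4.2) = 0.276403

Normalization: ∑ P(n) = 1
P(0) × (1.00000 + 0.888889 + 1.95556 + 1.08642 + 0.953389 + 1.28988 + 0.276403) = 1
P(0) × 7.4505 = 1
P(0) = 1/7.4505 = 0.1342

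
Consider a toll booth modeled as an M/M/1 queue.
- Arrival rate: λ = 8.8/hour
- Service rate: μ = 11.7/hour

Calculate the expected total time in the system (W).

First, compute utilization: ρ = λ/μ = 8.8/11.7 = 0.7521
For M/M/1: W = 1/(μ-λ)
W = 1/(11.7-8.8) = 1/2.90
W = 0.3448 hours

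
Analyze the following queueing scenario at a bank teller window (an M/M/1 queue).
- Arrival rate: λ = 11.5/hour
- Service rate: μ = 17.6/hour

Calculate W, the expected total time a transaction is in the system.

First, compute utilization: ρ = λ/μ = 11.5/17.6 = 0.6534
For M/M/1: W = 1/(μ-λ)
W = 1/(17.6-11.5) = 1/6.10
W = 0.1639 hours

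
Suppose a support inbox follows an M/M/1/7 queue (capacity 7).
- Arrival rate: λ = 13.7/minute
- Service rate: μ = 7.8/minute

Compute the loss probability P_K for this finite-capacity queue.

ρ = λ/μ = 13.7/7.8 = 1.75641
P₀ = (1-ρ)/(1-ρ^(K+1)) = (1-1.75641)/(1-1.75641^8) = -0.7564/-89.5748 = 0.008444
P_K = P₀×ρ^K = 0.0084445 × 1.75641^7 = 0.0084445 × 51.5681 = 0.4355
Blocking probability = 43.55%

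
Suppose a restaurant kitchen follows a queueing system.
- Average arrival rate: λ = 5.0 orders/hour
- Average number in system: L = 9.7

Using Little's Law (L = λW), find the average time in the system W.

Little's Law: L = λW, so W = L/λ
W = 9.7/5.0 = 1.9400 hours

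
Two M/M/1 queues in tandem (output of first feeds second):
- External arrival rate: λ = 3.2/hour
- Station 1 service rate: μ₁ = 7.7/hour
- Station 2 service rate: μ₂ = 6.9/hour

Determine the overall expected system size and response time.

By Jackson's theorem, each station behaves as independent M/M/1.
Station 1: ρ₁ = 3.2/7.7 = 0.4156, L₁ = ρ₁/(1-ρ₁) = λ/(μ₁-λ) = 3.2/4.50 = 0.7111
Station 2: ρ₂ = 3.2/6.9 = 0.4638, L₂ = ρ₂/(1-ρ₂) = λ/(μ₂-λ) = 3.2/3.70 = 0.8649
Total: L = L₁ + L₂ = 0.7111 + 0.8649 = 1.5760
W = L/λ = 1.5760/3.2 = 0.4925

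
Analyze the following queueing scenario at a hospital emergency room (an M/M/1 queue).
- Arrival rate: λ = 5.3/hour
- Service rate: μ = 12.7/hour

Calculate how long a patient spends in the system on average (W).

First, compute utilization: ρ = λ/μ = 5.3/12.7 = 0.4173
For M/M/1: W = 1/(μ-λ)
W = 1/(12.7-5.3) = 1/7.40
W = 0.1351 hours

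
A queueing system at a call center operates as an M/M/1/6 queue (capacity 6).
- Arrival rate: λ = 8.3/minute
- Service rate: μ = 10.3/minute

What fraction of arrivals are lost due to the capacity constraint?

ρ = λ/μ = 8.3/10.3 = 0.80583
P₀ = (1-ρ)/(1-ρ^(K+1)) = (1-0.80583)/(1-0.80583^7) = 0.19417/0.77935 = 0.2491
P_K = P₀×ρ^K = 0.24914 × 0.80583^6 = 0.24914 × 0.27382 = 0.06822
Blocking probability = 6.82%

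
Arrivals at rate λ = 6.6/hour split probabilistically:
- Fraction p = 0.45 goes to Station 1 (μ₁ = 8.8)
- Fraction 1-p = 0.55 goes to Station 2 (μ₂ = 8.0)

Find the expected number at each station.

Effective rates: λ₁ = 6.6×0.45 = 2.97, λ₂ = 6.6×0.55 = 3.63
Station 1: ρ₁ = 2.97/8.8 = 0.3375, L₁ = ρ₁/(1-ρ₁) = 0.3375/(1-0.3375) = 0.5094
Station 2: ρ₂ = 3.63/8.0 = 0.45375, L₂ = ρ₂/(1-ρ₂) = 0.45375/(1-0.45375) = 0.8307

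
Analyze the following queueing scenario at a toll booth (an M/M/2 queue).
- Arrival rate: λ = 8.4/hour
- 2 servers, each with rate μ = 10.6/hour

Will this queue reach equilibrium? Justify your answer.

Stability requires ρ = λ/(cμ) < 1
ρ = 8.4/(2 × 10.6) = 8.4/21.20 = 0.3962
Since 0.3962 < 1, the system is STABLE.
The servers are busy 39.62% of the time.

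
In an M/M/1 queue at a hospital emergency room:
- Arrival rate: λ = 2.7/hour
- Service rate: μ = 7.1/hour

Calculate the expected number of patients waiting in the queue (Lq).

ρ = λ/μ = 2.7/7.1 = 0.3803
For M/M/1: Lq = λ²/(μ(μ-λ))
Lq = 7.29/(7.1 × 4.40)
Lq = 0.2334 patients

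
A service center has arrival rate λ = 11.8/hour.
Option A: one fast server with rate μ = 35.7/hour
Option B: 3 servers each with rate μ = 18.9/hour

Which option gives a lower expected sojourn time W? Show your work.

Option A: single server μ = 35.7 (M/M/1)
  ρ_A = 11.8/35.7 = 0.3305
  W_A = 1/(μ-λ) = 1/(35.7-11.8) = 1/23.90 = 0.04184

Option B: 3 servers μ = 18.9 (M/M/3)
  ρ_B = λ/(cμ) = 11.8/(3×18.9) = 0.2081
  Offered load a = λ/μ = cρ = 11.8/18.9 = 0.6243
  P₀ = [ Σₙ₌₀^2 aⁿ/n! + a^3/(3!(1-ρ)) ]⁻¹
  Σ = a^0/0! + a^1/1! + a^2/2! = 1.0000 + 0.6243 + 0.1949 = 1.8192
  a^3/(3!(1-ρ)) = 0.24337/(6 × 0.79189) = 0.05122
  P₀ = 1/(1.8192 + 0.05122) = 0.5346
  Lq = P₀·a^3·ρ / (3!(1-ρ)²) = 0.5346 × 0.2434 × 0.2081 / (6 × 0.6271) = 0.007197
  Wq_B = Lq/λ = 0.007197/11.8 = 0.0006099
  W_B = Wq_B + 1/μ = 0.0006099 + 0.05291 = 0.05352

Since W_A = 0.04184 < W_B = 0.05352, Option A (single fast server) has the shorter time in system.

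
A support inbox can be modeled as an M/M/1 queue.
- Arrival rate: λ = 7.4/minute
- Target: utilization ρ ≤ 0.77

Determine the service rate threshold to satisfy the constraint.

ρ = λ/μ, so μ = λ/ρ
μ ≥ 7.4/0.77 = 9.6104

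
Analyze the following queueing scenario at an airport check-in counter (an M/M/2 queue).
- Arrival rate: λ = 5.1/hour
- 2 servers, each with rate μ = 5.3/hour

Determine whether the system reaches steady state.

Stability requires ρ = λ/(cμ) < 1
ρ = 5.1/(2 × 5.3) = 5.1/10.60 = 0.4811
Since 0.4811 < 1, the system is STABLE.
The servers are busy 48.11% of the time.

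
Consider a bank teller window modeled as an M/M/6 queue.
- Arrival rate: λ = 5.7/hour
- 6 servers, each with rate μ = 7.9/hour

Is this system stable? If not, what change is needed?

Stability requires ρ = λ/(cμ) < 1
ρ = 5.7/(6 × 7.9) = 5.7/47.40 = 0.1203
Since 0.1203 < 1, the system is STABLE.
The servers are busy 12.03% of the time.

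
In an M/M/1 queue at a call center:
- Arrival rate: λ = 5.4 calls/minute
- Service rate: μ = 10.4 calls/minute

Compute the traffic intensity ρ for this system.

Server utilization: ρ = λ/μ
ρ = 5.4/10.4 = 0.5192
The server is busy 51.92% of the time.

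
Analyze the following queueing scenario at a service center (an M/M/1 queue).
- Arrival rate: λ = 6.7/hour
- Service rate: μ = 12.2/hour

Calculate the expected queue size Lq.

ρ = λ/μ = 6.7/12.2 = 0.5492
For M/M/1: Lq = λ²/(μ(μ-λ))
Lq = 44.89/(12.2 × 5.50)
Lq = 0.6690 customers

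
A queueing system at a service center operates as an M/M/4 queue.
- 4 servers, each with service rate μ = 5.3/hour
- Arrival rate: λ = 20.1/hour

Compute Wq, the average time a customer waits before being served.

Traffic intensity: ρ = λ/(cμ) = 20.1/(4×5.3) = 0.9481
Since ρ = 0.9481 < 1, system is stable.
Offered load a = λ/μ = cρ = 20.1/5.3 = 3.7925
P₀ = [ Σₙ₌₀^3 aⁿ/n! + a^4/(4!(1-ρ)) ]⁻¹
Σ = a^0/0! + a^1/1! + a^2/2! + a^3/3! = 1.0000 + 3.7925 + 7.1913 + 9.0910 = 21.0748
a^4/(4!(1-ρ)) = 206.8620/(24 × 0.05188679) = 166.1165
P₀ = 1/(21.0748 + 166.1165) = 0.005342
Lq = P₀·a^4·ρ / (4!(1-ρ)²) = 0.00534213 × 206.8620 × 0.948113 / (24 × 0.00269224) = 16.2155
Wq = Lq/λ = 16.2155/20.1 = 0.8067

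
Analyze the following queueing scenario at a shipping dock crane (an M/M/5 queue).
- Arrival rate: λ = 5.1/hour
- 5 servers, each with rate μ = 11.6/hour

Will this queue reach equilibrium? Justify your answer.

Stability requires ρ = λ/(cμ) < 1
ρ = 5.1/(5 × 11.6) = 5.1/58.00 = 0.08793
Since 0.08793 < 1, the system is STABLE.
The servers are busy 8.79% of the time.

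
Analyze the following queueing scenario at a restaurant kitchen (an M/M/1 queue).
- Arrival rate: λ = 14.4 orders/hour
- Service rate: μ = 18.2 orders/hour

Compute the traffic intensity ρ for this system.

Server utilization: ρ = λ/μ
ρ = 14.4/18.2 = 0.7912
The server is busy 79.12% of the time.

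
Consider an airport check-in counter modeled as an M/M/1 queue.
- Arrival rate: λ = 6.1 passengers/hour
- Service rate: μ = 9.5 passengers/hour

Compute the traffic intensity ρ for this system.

Server utilization: ρ = λ/μ
ρ = 6.1/9.5 = 0.6421
The server is busy 64.21% of the time.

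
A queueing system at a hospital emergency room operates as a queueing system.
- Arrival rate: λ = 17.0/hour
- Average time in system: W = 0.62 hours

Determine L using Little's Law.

Little's Law: L = λW
L = 17.0 × 0.62 = 10.5400 patients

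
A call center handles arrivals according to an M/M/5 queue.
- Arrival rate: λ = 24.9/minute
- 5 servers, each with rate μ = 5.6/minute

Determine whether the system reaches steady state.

Stability requires ρ = λ/(cμ) < 1
ρ = 24.9/(5 × 5.6) = 24.9/28.00 = 0.8893
Since 0.8893 < 1, the system is STABLE.
The servers are busy 88.93% of the time.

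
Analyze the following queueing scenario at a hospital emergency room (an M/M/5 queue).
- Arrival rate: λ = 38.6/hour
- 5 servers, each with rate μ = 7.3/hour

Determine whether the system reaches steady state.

Stability requires ρ = λ/(cμ) < 1
ρ = 38.6/(5 × 7.3) = 38.6/36.50 = 1.0575
Since 1.0575 ≥ 1, the system is UNSTABLE.
Need c > λ/μ = 38.6/7.3 = 5.29.
Minimum servers needed: c = 6.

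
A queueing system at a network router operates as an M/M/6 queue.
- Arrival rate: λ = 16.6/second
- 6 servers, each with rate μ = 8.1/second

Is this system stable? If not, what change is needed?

Stability requires ρ = λ/(cμ) < 1
ρ = 16.6/(6 × 8.1) = 16.6/48.60 = 0.3416
Since 0.3416 < 1, the system is STABLE.
The servers are busy 34.16% of the time.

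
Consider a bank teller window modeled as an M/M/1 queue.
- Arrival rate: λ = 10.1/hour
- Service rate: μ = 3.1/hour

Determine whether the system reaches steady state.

Stability requires ρ = λ/(cμ) < 1
ρ = 10.1/(1 × 3.1) = 10.1/3.10 = 3.2581
Since 3.2581 ≥ 1, the system is UNSTABLE.
Queue grows without bound. Need μ > λ = 10.1.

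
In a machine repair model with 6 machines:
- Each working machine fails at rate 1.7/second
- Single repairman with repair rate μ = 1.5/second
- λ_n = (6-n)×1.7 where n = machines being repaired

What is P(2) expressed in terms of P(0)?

P(2)/P(0) = ∏_{i=0}^{2-1} λ_i/μ_{i+1}
= (6-0)×1.7/1.5 × (6-1)×1.7/1.5
= 38.5333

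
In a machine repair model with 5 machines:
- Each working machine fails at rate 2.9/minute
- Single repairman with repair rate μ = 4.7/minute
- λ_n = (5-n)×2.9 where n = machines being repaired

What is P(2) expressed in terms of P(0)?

P(2)/P(0) = ∏_{i=0}^{2-1} λ_i/μ_{i+1}
= (5-0)×2.9/4.7 × (5-1)×2.9/4.7
= 7.6143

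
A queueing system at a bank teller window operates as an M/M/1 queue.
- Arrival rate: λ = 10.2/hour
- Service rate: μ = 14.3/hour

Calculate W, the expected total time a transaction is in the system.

First, compute utilization: ρ = λ/μ = 10.2/14.3 = 0.7133
For M/M/1: W = 1/(μ-λ)
W = 1/(14.3-10.2) = 1/4.10
W = 0.2439 hours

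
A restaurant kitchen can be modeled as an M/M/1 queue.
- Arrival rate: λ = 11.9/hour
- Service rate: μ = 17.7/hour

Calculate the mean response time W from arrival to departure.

First, compute utilization: ρ = λ/μ = 11.9/17.7 = 0.6723
For M/M/1: W = 1/(μ-λ)
W = 1/(17.7-11.9) = 1/5.80
W = 0.1724 hours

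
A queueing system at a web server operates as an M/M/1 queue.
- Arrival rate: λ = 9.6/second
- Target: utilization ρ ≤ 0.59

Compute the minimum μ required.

ρ = λ/μ, so μ = λ/ρ
μ ≥ 9.6/0.59 = 16.2712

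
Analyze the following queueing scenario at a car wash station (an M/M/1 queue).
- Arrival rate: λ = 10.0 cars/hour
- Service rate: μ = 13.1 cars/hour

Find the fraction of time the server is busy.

Server utilization: ρ = λ/μ
ρ = 10.0/13.1 = 0.7634
The server is busy 76.34% of the time.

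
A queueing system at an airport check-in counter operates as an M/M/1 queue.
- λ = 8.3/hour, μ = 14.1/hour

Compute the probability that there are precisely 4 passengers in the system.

ρ = λ/μ = 8.3/14.1 = 0.58865
P(n) = (1-ρ)ρⁿ
P(4) = (1-0.58865) × 0.58865^4
P(4) = 0.41135 × 0.12007
P(4) = 0.04939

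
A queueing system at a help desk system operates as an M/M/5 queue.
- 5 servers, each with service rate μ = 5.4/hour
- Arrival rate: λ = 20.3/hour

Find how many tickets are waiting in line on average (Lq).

Traffic intensity: ρ = λ/(cμ) = 20.3/(5×5.4) = 0.7519
Since ρ = 0.7519 < 1, system is stable.
Offered load a = λ/μ = cρ = 20.3/5.4 = 3.7593
P₀ = [ Σₙ₌₀^4 aⁿ/n! + a^5/(5!(1-ρ)) ]⁻¹
Σ = a^0/0! + a^1/1! + a^2/2! + a^3/3! + a^4/4! = 1.0000 + 3.7593 + 7.0660 + 8.8543 + 8.3214 = 29.0010
a^5/(5!(1-ρ)) = 750.7777/(120 × 0.248148) = 25.2127
P₀ = 1/(29.0010 + 25.2127) = 0.01845
Lq = P₀·a^5·ρ / (5!(1-ρ)²) = 0.018446 × 750.7777 × 0.75185 / (120 × 0.061578) = 1.4091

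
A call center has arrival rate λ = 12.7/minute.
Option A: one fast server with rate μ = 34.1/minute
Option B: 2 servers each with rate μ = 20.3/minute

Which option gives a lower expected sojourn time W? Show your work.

Option A: single server μ = 34.1 (M/M/1)
  ρ_A = 12.7/34.1 = 0.3724
  W_A = 1/(μ-λ) = 1/(34.1-12.7) = 1/21.40 = 0.04673

Option B: 2 servers μ = 20.3 (M/M/2)
  ρ_B = λ/(cμ) = 12.7/(2×20.3) = 0.3128
  Offered load a = λ/μ = cρ = 12.7/20.3 = 0.6256
  P₀ = [ Σₙ₌₀^1 aⁿ/n! + a^2/(2!(1-ρ)) ]⁻¹
  Σ = a^0/0! + a^1/1! = 1.0000 + 0.6256 = 1.6256
  a^2/(2!(1-ρ)) = 0.3914/(2 × 0.6872) = 0.2848
  P₀ = 1/(1.6256 + 0.2848) = 0.5235
  Lq = P₀·a^2·ρ / (2!(1-ρ)²) = 0.52345 × 0.39140 × 0.31281 / (2 × 0.47223) = 0.06786
  Wq_B = Lq/λ = 0.06786/12.7 = 0.005343
  W_B = Wq_B + 1/μ = 0.005343 + 0.04926 = 0.05460

Since W_A = 0.04673 < W_B = 0.05460, Option A (single fast server) has the shorter time in system.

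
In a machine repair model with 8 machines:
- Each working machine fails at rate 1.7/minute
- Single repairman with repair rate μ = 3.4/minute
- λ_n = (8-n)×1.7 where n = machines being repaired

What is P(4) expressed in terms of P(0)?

P(4)/P(0) = ∏_{i=0}^{4-1} λ_i/μ_{i+1}
= (8-0)×1.7/3.4 × (8-1)×1.7/3.4 × (8-2)×1.7/3.4 × (8-3)×1.7/3.4
= 105.0000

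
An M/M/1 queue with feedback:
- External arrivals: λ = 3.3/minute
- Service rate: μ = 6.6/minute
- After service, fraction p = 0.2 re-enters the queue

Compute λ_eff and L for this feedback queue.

Effective arrival rate: λ_eff = λ/(1-p) = 3.3/(1-0.2) = 3.3/0.80 = 4.1250
ρ = λ_eff/μ = 4.1250/6.6 = 0.6250
L = ρ/(1-ρ) = 0.6250/(1-0.6250) = 1.6667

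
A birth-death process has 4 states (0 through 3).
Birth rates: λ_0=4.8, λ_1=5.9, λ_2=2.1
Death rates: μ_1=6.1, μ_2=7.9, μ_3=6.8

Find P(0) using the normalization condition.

Ratios P(n)/P(0) = (λ₀···λₙ₋₁)/(μ₁···μₙ):
P(1)/P(0) = (4.8)/(6.1) = 0.78689
P(2)/P(0) = (4.8×5.9)/(6.1×7.9) = 0.58767
P(3)/P(0) = (4.8×5.9×2.1)/(6.1×7.9×6.8) = 0.18149

Normalization: ∑ P(n) = 1
P(0) × (1.0000 + 0.78689 + 0.58767 + 0.18149) = 1
P(0) × 2.5560 = 1
P(0) = 1/2.5560 = 0.3912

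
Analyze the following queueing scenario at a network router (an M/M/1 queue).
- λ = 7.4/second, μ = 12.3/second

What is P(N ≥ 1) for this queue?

ρ = λ/μ = 7.4/12.3 = 0.6016
P(N ≥ n) = ρⁿ
P(N ≥ 1) = 0.6016^1
P(N ≥ 1) = 0.6016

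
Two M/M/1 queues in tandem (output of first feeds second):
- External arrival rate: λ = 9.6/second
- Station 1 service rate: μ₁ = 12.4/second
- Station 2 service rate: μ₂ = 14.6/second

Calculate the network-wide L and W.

By Jackson's theorem, each station behaves as independent M/M/1.
Station 1: ρ₁ = 9.6/12.4 = 0.7742, L₁ = ρ₁/(1-ρ₁) = λ/(μ₁-λ) = 9.6/2.80 = 3.4286
Station 2: ρ₂ = 9.6/14.6 = 0.6575, L₂ = ρ₂/(1-ρ₂) = λ/(μ₂-λ) = 9.6/5.00 = 1.9200
Total: L = L₁ + L₂ = 3.4286 + 1.9200 = 5.3486
W = L/λ = 5.3486/9.6 = 0.5571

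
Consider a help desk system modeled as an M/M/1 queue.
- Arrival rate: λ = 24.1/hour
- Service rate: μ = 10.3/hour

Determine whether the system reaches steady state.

Stability requires ρ = λ/(cμ) < 1
ρ = 24.1/(1 × 10.3) = 24.1/10.30 = 2.3398
Since 2.3398 ≥ 1, the system is UNSTABLE.
Queue grows without bound. Need μ > λ = 24.1.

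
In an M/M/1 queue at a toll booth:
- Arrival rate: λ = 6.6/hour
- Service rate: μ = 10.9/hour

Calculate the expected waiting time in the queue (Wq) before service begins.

First, compute utilization: ρ = λ/μ = 6.6/10.9 = 0.6055
For M/M/1: Wq = λ/(μ(μ-λ))
Wq = 6.6/(10.9 × (10.9-6.6))
Wq = 6.6/(10.9 × 4.30)
Wq = 0.1408 hours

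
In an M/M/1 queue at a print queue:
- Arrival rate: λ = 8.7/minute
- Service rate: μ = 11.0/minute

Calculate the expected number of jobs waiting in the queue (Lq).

ρ = λ/μ = 8.7/11.0 = 0.7909
For M/M/1: Lq = λ²/(μ(μ-λ))
Lq = 75.69/(11.0 × 2.30)
Lq = 2.9917 jobs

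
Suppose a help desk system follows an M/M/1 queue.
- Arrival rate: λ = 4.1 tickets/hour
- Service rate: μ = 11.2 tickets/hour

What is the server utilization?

Server utilization: ρ = λ/μ
ρ = 4.1/11.2 = 0.3661
The server is busy 36.61% of the time.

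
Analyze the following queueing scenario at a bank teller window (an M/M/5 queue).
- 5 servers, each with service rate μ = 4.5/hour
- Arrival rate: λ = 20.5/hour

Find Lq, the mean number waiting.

Traffic intensity: ρ = λ/(cμ) = 20.5/(5×4.5) = 0.9111
Since ρ = 0.9111 < 1, system is stable.
Offered load a = λ/μ = cρ = 20.5/4.5 = 4.5556
P₀ = [ Σₙ₌₀^4 aⁿ/n! + a^5/(5!(1-ρ)) ]⁻¹
Σ = a^0/0! + a^1/1! + a^2/2! + a^3/3! + a^4/4! = 1.0000 + 4.5556 + 10.3765 + 15.7570 + 17.9454 = 49.6345
a^5/(5!(1-ρ)) = 1962.0349/(120 × 0.08888889) = 183.9408
P₀ = 1/(49.6345 + 183.9408) = 0.004281
Lq = P₀·a^5·ρ / (5!(1-ρ)²) = 0.00428127 × 1962.0349 × 0.911111 / (120 × 0.00790123) = 8.0719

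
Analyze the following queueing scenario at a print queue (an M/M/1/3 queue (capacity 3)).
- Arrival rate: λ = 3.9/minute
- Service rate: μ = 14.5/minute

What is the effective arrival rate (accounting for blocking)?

ρ = λ/μ = 3.9/14.5 = 0.26897
P₀ = (1-ρ)/(1-ρ^(K+1)) = (1-0.26897)/(1-0.26897^4) = 0.73103/0.99477 = 0.7349
P_K = P₀×ρ^K = 0.7349 × 0.26897^3 = 0.7349 × 0.01946 = 0.01430
λ_eff = λ(1-P_K) = 3.9 × (1 - 0.01430) = 3.9 × 0.9857 = 3.8442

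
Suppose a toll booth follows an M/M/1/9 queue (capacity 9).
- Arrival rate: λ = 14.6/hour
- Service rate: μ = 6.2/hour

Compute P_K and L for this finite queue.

ρ = λ/μ = 14.6/6.2 = 2.35484
P₀ = (1-ρ)/(1-ρ^(K+1)) = (1-2.35484)/(1-2.35484^10) = -1.3548/-5242.4127 = 0.0002584
P_K = P₀×ρ^K = 0.00025844 × 2.35484^9 = 0.00025844 × 2226.6535 = 0.5755
Blocking probability P_9 = 0.5755 (57.55%)
L = ρ[1 - (K+1)ρ^K + Kρ^(K+1)] / [(1-ρ)(1-ρ^(K+1))]
L = 2.35484 × (1 - 10×2226.6535 + 9×5243.4127) / ((1 - 2.35484) × (1 - 5243.4127)) = 8.2638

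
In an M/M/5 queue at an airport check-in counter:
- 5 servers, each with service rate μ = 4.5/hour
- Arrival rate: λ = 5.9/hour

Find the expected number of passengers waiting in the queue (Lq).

Traffic intensity: ρ = λ/(cμ) = 5.9/(5×4.5) = 0.2622
Since ρ = 0.2622 < 1, system is stable.
Offered load a = λ/μ = cρ = 5.9/4.5 = 1.3111
P₀ = [ Σₙ₌₀^4 aⁿ/n! + a^5/(5!(1-ρ)) ]⁻¹
Σ = a^0/0! + a^1/1! + a^2/2! + a^3/3! + a^4/4! = 1.0000 + 1.3111 + 0.85951 + 0.37564 + 0.12313 = 3.6694
a^5/(5!(1-ρ)) = 3.8743/(120 × 0.7378) = 0.04376
P₀ = 1/(3.6694 + 0.04376) = 0.2693
Lq = P₀·a^5·ρ / (5!(1-ρ)²) = 0.26931 × 3.8743 × 0.26222 / (120 × 0.54432) = 0.004189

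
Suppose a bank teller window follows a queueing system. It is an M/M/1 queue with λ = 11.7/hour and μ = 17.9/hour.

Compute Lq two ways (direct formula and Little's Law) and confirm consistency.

Method 1 (direct): Lq = λ²/(μ(μ-λ)) = 136.89/(17.9 × 6.20) = 1.2335

Method 2 (Little's Law):
W = 1/(μ-λ) = 1/6.20 = 0.16129
Wq = W - 1/μ = 0.16129 - 0.055866 = 0.105424
Lq = λWq = 11.7 × 0.105424 = 1.2335 ✔ (matches Method 1)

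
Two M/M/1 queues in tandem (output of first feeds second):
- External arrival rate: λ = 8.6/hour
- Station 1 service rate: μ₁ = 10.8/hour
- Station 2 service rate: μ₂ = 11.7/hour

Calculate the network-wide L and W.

By Jackson's theorem, each station behaves as independent M/M/1.
Station 1: ρ₁ = 8.6/10.8 = 0.7963, L₁ = ρ₁/(1-ρ₁) = λ/(μ₁-λ) = 8.6/2.20 = 3.9091
Station 2: ρ₂ = 8.6/11.7 = 0.7350, L₂ = ρ₂/(1-ρ₂) = λ/(μ₂-λ) = 8.6/3.10 = 2.7742
Total: L = L₁ + L₂ = 3.9091 + 2.7742 = 6.6833
W = L/λ = 6.6833/8.6 = 0.7771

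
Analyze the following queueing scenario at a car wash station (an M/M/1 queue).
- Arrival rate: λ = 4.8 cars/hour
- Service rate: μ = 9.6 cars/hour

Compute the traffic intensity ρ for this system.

Server utilization: ρ = λ/μ
ρ = 4.8/9.6 = 0.5000
The server is busy 50.00% of the time.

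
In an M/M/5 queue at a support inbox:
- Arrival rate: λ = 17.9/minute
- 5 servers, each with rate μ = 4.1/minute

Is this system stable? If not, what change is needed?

Stability requires ρ = λ/(cμ) < 1
ρ = 17.9/(5 × 4.1) = 17.9/20.50 = 0.8732
Since 0.8732 < 1, the system is STABLE.
The servers are busy 87.32% of the time.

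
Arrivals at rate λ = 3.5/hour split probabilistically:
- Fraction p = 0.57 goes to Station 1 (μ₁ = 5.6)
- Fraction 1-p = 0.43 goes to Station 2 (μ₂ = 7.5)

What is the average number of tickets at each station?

Effective rates: λ₁ = 3.5×0.57 = 1.995, λ₂ = 3.5×0.43 = 1.505
Station 1: ρ₁ = 1.995/5.6 = 0.35625, L₁ = ρ₁/(1-ρ₁) = 0.35625/(1-0.35625) = 0.5534
Station 2: ρ₂ = 1.505/7.5 = 0.20067, L₂ = ρ₂/(1-ρ₂) = 0.20067/(1-0.20067) = 0.2510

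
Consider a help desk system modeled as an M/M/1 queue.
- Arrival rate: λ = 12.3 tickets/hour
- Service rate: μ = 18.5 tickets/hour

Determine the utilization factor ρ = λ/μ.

Server utilization: ρ = λ/μ
ρ = 12.3/18.5 = 0.6649
The server is busy 66.49% of the time.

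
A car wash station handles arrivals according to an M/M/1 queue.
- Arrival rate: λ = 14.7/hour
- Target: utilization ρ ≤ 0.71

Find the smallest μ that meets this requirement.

ρ = λ/μ, so μ = λ/ρ
μ ≥ 14.7/0.71 = 20.7042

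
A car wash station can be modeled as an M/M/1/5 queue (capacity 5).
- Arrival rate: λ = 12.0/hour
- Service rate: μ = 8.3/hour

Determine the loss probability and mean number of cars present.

ρ = λ/μ = 12.0/8.3 = 1.44578
P₀ = (1-ρ)/(1-ρ^(K+1)) = (1-1.44578)/(1-1.44578^6) = -0.4458/-8.1330 = 0.05481
P_K = P₀×ρ^K = 0.05481 × 1.44578^5 = 0.05481 × 6.3170 = 0.3462
Blocking probability P_5 = 0.3462 (34.62%)
L = ρ[1 - (K+1)ρ^K + Kρ^(K+1)] / [(1-ρ)(1-ρ^(K+1))]
L = 1.44578 × (1 - 6×6.3170 + 5×9.1330) / ((1 - 1.44578) × (1 - 9.1330)) = 3.4945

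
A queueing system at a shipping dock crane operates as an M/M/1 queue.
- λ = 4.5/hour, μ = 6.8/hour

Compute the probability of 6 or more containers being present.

ρ = λ/μ = 4.5/6.8 = 0.66176
P(N ≥ n) = ρⁿ
P(N ≥ 6) = 0.66176^6
P(N ≥ 6) = 0.08399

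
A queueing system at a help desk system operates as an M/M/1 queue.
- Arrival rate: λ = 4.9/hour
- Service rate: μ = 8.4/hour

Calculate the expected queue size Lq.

ρ = λ/μ = 4.9/8.4 = 0.5833
For M/M/1: Lq = λ²/(μ(μ-λ))
Lq = 24.01/(8.4 × 3.50)
Lq = 0.8167 tickets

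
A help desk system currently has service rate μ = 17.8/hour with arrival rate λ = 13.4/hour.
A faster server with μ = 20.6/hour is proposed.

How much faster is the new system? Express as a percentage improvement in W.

System 1: ρ₁ = 13.4/17.8 = 0.7528, W₁ = 1/(17.8-13.4) = 0.2273
System 2: ρ₂ = 13.4/20.6 = 0.6505, W₂ = 1/(20.6-13.4) = 0.1389
Improvement: (W₁-W₂)/W₁ = (0.2273-0.1389)/0.2273 = 38.89%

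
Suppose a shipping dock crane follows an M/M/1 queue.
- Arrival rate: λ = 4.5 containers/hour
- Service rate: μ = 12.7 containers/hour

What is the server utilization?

Server utilization: ρ = λ/μ
ρ = 4.5/12.7 = 0.3543
The server is busy 35.43% of the time.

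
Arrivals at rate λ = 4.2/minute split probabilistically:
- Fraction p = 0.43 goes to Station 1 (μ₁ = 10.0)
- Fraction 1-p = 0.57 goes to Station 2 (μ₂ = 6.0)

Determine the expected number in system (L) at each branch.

Effective rates: λ₁ = 4.2×0.43 = 1.806, λ₂ = 4.2×0.57 = 2.394
Station 1: ρ₁ = 1.806/10.0 = 0.1806, L₁ = ρ₁/(1-ρ₁) = 0.1806/(1-0.1806) = 0.2204
Station 2: ρ₂ = 2.394/6.0 = 0.3990, L₂ = ρ₂/(1-ρ₂) = 0.3990/(1-0.3990) = 0.6639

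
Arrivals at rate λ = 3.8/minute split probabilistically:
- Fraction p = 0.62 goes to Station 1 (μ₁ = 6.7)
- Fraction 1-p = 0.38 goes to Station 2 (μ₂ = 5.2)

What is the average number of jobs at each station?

Effective rates: λ₁ = 3.8×0.62 = 2.356, λ₂ = 3.8×0.38 = 1.444
Station 1: ρ₁ = 2.356/6.7 = 0.35164, L₁ = ρ₁/(1-ρ₁) = 0.35164/(1-0.35164) = 0.5424
Station 2: ρ₂ = 1.444/5.2 = 0.2777, L₂ = ρ₂/(1-ρ₂) = 0.2777/(1-0.2777) = 0.3845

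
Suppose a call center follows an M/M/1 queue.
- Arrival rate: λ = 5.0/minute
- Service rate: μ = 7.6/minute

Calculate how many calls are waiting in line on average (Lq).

ρ = λ/μ = 5.0/7.6 = 0.6579
For M/M/1: Lq = λ²/(μ(μ-λ))
Lq = 25.00/(7.6 × 2.60)
Lq = 1.2652 calls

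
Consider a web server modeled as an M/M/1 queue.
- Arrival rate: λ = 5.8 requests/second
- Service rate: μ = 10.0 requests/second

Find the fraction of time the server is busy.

Server utilization: ρ = λ/μ
ρ = 5.8/10.0 = 0.5800
The server is busy 58.00% of the time.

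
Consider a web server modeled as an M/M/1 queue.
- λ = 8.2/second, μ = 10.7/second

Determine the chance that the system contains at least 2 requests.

ρ = λ/μ = 8.2/10.7 = 0.76636
P(N ≥ n) = ρⁿ
P(N ≥ 2) = 0.76636^2
P(N ≥ 2) = 0.5873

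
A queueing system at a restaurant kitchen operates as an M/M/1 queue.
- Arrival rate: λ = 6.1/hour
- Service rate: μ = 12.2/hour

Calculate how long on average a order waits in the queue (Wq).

First, compute utilization: ρ = λ/μ = 6.1/12.2 = 0.5000
For M/M/1: Wq = λ/(μ(μ-λ))
Wq = 6.1/(12.2 × (12.2-6.1))
Wq = 6.1/(12.2 × 6.10)
Wq = 0.08197 hours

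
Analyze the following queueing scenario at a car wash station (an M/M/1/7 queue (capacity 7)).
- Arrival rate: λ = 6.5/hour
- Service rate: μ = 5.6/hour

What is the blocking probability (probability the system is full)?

ρ = λ/μ = 6.5/5.6 = 1.1607
P₀ = (1-ρ)/(1-ρ^(K+1)) = (1-1.1607)/(1-1.1607^8) = -0.1607/-2.2943 = 0.07004
P_K = P₀×ρ^K = 0.07004 × 1.1607^7 = 0.07004 × 2.8382 = 0.1988
Blocking probability = 19.88%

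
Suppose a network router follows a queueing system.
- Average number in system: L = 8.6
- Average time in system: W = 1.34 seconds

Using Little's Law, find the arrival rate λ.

Little's Law: L = λW, so λ = L/W
λ = 8.6/1.34 = 6.4179 packets/second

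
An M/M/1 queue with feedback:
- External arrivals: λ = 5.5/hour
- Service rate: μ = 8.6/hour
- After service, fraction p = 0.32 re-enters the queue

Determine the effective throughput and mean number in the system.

Effective arrival rate: λ_eff = λ/(1-p) = 5.5/(1-0.32) = 5.5/0.68 = 8.0882353
ρ = λ_eff/μ = 8.0882353/8.6 = 0.9404925
L = ρ/(1-ρ) = 0.9404925/(1-0.9404925) = 15.8046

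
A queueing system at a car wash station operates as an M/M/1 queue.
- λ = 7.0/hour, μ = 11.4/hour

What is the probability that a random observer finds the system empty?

ρ = λ/μ = 7.0/11.4 = 0.6140
P(0) = 1 - ρ = 1 - 0.6140 = 0.3860
The server is idle 38.60% of the time.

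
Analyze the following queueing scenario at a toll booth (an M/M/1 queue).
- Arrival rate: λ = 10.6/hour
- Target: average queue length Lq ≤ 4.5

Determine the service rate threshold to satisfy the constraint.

For M/M/1: Lq = λ²/(μ(μ-λ))
Need Lq ≤ 4.5, i.e. μ(μ-λ) ≥ λ²/4.5
μ² - 10.6μ - 112.36/4.5 ≥ 0  →  μ² - 10.6μ - 24.9689 ≥ 0
Quadratic formula (positive root): μ = [λ + √(λ² + 4×24.9689)]/2
Discriminant: 112.36 + 4×24.9689 = 212.2356, √212.2356 = 14.5683
μ ≥ (10.6 + 14.5683)/2 = 12.5842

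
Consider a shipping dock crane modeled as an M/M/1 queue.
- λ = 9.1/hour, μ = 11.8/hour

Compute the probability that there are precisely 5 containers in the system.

ρ = λ/μ = 9.1/11.8 = 0.77119
P(n) = (1-ρ)ρⁿ
P(5) = (1-0.77119) × 0.77119^5
P(5) = 0.22881 × 0.27278
P(5) = 0.06241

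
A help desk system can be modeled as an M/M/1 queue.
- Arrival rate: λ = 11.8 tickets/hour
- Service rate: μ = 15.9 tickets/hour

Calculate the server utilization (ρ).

Server utilization: ρ = λ/μ
ρ = 11.8/15.9 = 0.7421
The server is busy 74.21% of the time.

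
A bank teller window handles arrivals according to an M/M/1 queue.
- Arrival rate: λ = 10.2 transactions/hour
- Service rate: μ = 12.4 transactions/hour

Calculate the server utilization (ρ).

Server utilization: ρ = λ/μ
ρ = 10.2/12.4 = 0.8226
The server is busy 82.26% of the time.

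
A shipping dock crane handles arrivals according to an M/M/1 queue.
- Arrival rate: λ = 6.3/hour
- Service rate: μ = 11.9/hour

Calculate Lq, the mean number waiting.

ρ = λ/μ = 6.3/11.9 = 0.5294
For M/M/1: Lq = λ²/(μ(μ-λ))
Lq = 39.69/(11.9 × 5.60)
Lq = 0.5956 containers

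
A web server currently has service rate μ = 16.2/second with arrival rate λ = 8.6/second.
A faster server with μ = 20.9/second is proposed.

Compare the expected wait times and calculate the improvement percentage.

System 1: ρ₁ = 8.6/16.2 = 0.5309, W₁ = 1/(16.2-8.6) = 0.13158
System 2: ρ₂ = 8.6/20.9 = 0.4115, W₂ = 1/(20.9-8.6) = 0.081301
Improvement: (W₁-W₂)/W₁ = (0.13158-0.081301)/0.13158 = 38.21%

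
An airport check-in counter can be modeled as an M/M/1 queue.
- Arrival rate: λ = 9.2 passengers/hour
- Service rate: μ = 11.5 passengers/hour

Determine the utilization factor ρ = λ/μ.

Server utilization: ρ = λ/μ
ρ = 9.2/11.5 = 0.8000
The server is busy 80.00% of the time.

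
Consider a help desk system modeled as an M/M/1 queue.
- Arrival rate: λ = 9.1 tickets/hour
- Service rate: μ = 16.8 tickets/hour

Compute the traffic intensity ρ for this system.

Server utilization: ρ = λ/μ
ρ = 9.1/16.8 = 0.5417
The server is busy 54.17% of the time.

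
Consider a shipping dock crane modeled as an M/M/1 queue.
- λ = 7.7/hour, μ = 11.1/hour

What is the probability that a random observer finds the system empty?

ρ = λ/μ = 7.7/11.1 = 0.6937
P(0) = 1 - ρ = 1 - 0.6937 = 0.3063
The server is idle 30.63% of the time.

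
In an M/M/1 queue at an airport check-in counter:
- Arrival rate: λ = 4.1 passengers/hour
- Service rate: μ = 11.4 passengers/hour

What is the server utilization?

Server utilization: ρ = λ/μ
ρ = 4.1/11.4 = 0.3596
The server is busy 35.96% of the time.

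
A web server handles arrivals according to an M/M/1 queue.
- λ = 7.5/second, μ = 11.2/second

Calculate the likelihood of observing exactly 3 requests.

ρ = λ/μ = 7.5/11.2 = 0.66964
P(n) = (1-ρ)ρⁿ
P(3) = (1-0.66964) × 0.66964^3
P(3) = 0.33036 × 0.30028
P(3) = 0.09920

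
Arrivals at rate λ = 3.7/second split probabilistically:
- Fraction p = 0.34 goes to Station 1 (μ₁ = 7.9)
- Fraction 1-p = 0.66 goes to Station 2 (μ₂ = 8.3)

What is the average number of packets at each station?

Effective rates: λ₁ = 3.7×0.34 = 1.258, λ₂ = 3.7×0.66 = 2.442
Station 1: ρ₁ = 1.258/7.9 = 0.15924, L₁ = ρ₁/(1-ρ₁) = 0.15924/(1-0.15924) = 0.1894
Station 2: ρ₂ = 2.442/8.3 = 0.29422, L₂ = ρ₂/(1-ρ₂) = 0.29422/(1-0.29422) = 0.4169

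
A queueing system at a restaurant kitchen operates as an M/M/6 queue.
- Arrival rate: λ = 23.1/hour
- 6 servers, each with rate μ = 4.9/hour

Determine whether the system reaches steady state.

Stability requires ρ = λ/(cμ) < 1
ρ = 23.1/(6 × 4.9) = 23.1/29.40 = 0.7857
Since 0.7857 < 1, the system is STABLE.
The servers are busy 78.57% of the time.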